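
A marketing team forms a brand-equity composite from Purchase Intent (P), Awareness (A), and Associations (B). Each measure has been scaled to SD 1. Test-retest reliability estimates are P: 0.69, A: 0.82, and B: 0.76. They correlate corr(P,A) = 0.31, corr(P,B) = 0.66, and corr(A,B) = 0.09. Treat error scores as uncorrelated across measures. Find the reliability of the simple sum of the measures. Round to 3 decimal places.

0.857

Var(P+A+B) = 3 + 2·[0.31 + 0.66 + 0.09] = 3 + 2.12 = 5.12.
With uncorrelated errors the cross-covariances are all true-score covariance, so they carry over unchanged; only the diagonal terms shrink to ρᵢσᵢ².
True-score variance = [0.69 + 0.82 + 0.76] + 2.12 = 2.27 + 2.12 = 4.39.
Reliability = 4.39 / 5.12 = 0.857.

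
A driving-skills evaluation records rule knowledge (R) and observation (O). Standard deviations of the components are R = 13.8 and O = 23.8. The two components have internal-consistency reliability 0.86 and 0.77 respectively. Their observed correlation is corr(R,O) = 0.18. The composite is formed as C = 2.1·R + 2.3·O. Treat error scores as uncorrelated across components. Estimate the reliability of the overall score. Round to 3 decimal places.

0.817

Var(C) = 2.1²·13.8² + 2.3²·23.8² + 2·[4.83·13.8·23.8·0.18] = 3836.31 + 571.091 = 4407.4.
Under uncorrelated errors the observed covariances equal the true-score covariances, so only the own-variance terms attenuate.
True-score variance = [2.1²·13.8²·0.86 + 2.3²·23.8²·0.77] + 571.091 = 3029.54 + 571.091 = 3600.63.
Reliability = 3600.63 / 4407.4 = 0.817.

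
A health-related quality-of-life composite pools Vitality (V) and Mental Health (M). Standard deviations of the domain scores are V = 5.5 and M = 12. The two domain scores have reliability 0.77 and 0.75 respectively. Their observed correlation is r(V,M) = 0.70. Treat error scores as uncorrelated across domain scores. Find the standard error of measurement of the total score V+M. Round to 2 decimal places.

6.55

Var(total) = 174.25 + 92.4 = 266.65.
True-score variance = 131.292 + 92.4 = 223.692, so reliability = 0.8389.
Error variance = 266.65 − 223.692 = 42.9575; SEM = √42.9575 = 6.55.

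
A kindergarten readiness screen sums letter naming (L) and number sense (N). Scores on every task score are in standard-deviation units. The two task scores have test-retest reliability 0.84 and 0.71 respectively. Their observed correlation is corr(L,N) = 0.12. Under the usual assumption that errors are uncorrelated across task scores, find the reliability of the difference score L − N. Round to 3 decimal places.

Var(L−N) = 1 + 1 − 2·0.12 = 2 − 0.24 = 1.76.
With uncorrelated errors the cross-covariances are all true-score covariance, so they carry over unchanged; only the diagonal terms shrink to ρᵢσᵢ².
True-score variance = [0.84 + 0.71] − 0.24 = 1.55 − 0.24 = 1.31.
Reliability = 1.31 / 1.76 = 0.744.

0.744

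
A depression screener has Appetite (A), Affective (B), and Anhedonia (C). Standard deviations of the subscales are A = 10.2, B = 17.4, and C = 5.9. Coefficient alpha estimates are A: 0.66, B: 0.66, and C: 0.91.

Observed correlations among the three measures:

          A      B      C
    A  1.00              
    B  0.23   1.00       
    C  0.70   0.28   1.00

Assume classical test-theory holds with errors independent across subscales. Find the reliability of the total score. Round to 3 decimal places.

0.787

Var(A+B+C) = 10.2² + 17.4² + 5.9² + 2·[10.2·17.4·0.23 + 10.2·5.9·0.70 + 17.4·5.9·0.28] = 441.61 + 223.382 = 664.992.
With uncorrelated errors the cross-covariances are all true-score covariance, so they carry over unchanged; only the diagonal terms shrink to ρᵢσᵢ².
True-score variance = [10.2²·0.66 + 17.4²·0.66 + 5.9²·0.91] + 223.382 = 300.165 + 223.382 = 523.547.
Reliability = 523.547 / 664.992 = 0.787.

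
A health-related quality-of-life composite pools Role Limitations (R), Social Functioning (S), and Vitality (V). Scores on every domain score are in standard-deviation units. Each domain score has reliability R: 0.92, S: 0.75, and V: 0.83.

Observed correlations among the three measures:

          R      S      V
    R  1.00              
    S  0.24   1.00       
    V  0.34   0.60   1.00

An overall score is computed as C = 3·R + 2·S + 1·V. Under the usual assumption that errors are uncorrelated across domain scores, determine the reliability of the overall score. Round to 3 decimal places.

Var(C) = 3² + 2² + 1 + 2·[6·0.24 + 3·0.34 + 2·0.60] = 14 + 7.32 = 21.32.
Under uncorrelated errors the observed covariances equal the true-score covariances, so only the own-variance terms attenuate.
True-score variance = [3²·0.92 + 2²·0.75 + 0.83] + 7.32 = 12.11 + 7.32 = 19.43.
Reliability = 19.43 / 21.32 = 0.911.

0.911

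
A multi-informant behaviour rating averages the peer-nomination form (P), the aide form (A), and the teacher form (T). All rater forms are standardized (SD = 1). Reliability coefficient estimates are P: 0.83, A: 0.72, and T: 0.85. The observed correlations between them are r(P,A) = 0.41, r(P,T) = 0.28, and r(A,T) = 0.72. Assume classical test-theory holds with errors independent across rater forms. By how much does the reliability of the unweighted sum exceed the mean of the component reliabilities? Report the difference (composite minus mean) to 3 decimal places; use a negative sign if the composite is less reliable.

Var(sum) = 3 + 2.82 = 5.82; true-score variance = 2.4 + 2.82 = 5.22; composite reliability = 0.8969.
Mean component reliability = 0.8000.
Difference = 0.8969 − 0.8000 = 0.097.

0.097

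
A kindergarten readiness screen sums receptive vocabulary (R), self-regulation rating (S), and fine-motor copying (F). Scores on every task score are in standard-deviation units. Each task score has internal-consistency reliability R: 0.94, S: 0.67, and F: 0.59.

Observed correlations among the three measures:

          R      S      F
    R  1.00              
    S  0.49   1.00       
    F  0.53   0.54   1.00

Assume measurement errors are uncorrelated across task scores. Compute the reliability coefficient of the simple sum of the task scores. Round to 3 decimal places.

Var(R+S+F) = 3 + 2·[0.49 + 0.53 + 0.54] = 3 + 3.12 = 6.12.
Because errors are independent across components, Cov(Tᵢ,Tⱼ) = Cov(Xᵢ,Xⱼ); the off-diagonal part of the true-score variance is the same as above.
True-score variance = [0.94 + 0.67 + 0.59] + 3.12 = 2.2 + 3.12 = 5.32.
Reliability = 5.32 / 6.12 = 0.869.

0.869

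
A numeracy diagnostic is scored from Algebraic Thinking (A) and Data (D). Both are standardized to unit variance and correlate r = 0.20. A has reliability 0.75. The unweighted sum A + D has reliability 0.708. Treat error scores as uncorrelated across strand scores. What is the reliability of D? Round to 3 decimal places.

0.549

Var(A+D) = 2 + 2·0.20 = 2.400.
True-score variance = ρ_A + ρ_D + 2·0.20, so 0.708 = (0.75 + ρ_D + 0.40) / 2.400.
ρ_D = 0.708·2.400 − 0.75 − 0.40 = 0.549.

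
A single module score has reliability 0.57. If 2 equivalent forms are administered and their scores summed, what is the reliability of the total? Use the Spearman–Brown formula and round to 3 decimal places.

ρ_k = kρ / (1 + (k−1)ρ) = 2·0.57 / (1 + 1·0.57) = 1.140 / 1.570 = 0.726.

0.726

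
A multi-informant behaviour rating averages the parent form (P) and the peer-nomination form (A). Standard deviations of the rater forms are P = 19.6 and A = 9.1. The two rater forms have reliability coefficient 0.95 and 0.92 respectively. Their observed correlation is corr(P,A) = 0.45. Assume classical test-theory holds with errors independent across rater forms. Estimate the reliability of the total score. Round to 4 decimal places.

0.9588

Var(P+A) = 19.6² + 9.1² + 2·[19.6·9.1·0.45] = 466.97 + 160.524 = 627.494.
With uncorrelated errors the cross-covariances are all true-score covariance, so they carry over unchanged; only the diagonal terms shrink to ρᵢσᵢ².
True-score variance = [19.6²·0.95 + 9.1²·0.92] + 160.524 = 441.137 + 160.524 = 601.661.
Reliability = 601.661 / 627.494 = 0.9588.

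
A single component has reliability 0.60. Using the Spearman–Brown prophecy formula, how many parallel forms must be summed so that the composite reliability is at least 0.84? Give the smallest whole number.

k ≥ ρ*(1−ρ₁)/(ρ₁(1−ρ*)) = 0.84·0.40 / (0.60·0.16) = 3.500.
Smallest integer k = 4.

4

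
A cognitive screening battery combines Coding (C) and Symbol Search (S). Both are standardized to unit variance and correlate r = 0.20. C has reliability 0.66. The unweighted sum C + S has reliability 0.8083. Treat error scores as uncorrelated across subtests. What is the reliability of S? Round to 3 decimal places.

Var(C+S) = 2 + 2·0.20 = 2.400.
True-score variance = ρ_C + ρ_S + 2·0.20, so 0.8083 = (0.66 + ρ_S + 0.40) / 2.400.
ρ_S = 0.8083·2.400 − 0.66 − 0.40 = 0.880.

0.880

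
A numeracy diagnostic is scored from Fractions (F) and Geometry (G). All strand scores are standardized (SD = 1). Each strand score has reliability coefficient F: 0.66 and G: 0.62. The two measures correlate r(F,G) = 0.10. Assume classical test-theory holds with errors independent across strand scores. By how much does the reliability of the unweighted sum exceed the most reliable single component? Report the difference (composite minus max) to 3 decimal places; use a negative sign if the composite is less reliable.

Var(sum) = 2 + 0.2 = 2.2; true-score variance = 1.28 + 0.2 = 1.48; composite reliability = 0.6727.
Max component reliability = 0.6600.
Difference = 0.6727 − 0.6600 = 0.013.

0.013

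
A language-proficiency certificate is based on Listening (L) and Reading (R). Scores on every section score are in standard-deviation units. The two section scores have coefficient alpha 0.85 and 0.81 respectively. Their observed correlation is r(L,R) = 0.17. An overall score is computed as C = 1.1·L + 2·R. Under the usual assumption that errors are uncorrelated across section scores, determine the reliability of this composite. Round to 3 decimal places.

0.842

Var(C) = 1.1² + 2² + 2·[2.2·0.17] = 5.21 + 0.748 = 5.958.
With uncorrelated errors the cross-covariances are all true-score covariance, so they carry over unchanged; only the diagonal terms shrink to ρᵢσᵢ².
True-score variance = [1.1²·0.85 + 2²·0.81] + 0.748 = 4.2685 + 0.748 = 5.0165.
Reliability = 5.0165 / 5.958 = 0.842.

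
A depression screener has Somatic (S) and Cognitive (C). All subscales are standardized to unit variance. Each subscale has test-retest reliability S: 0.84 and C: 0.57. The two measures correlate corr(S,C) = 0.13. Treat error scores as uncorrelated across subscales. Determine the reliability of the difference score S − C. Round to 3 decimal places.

Var(S−C) = 1 + 1 − 2·0.13 = 2 − 0.26 = 1.74.
Under uncorrelated errors the observed covariances equal the true-score covariances, so only the own-variance terms attenuate.
True-score variance = [0.84 + 0.57] − 0.26 = 1.41 − 0.26 = 1.15.
Reliability = 1.15 / 1.74 = 0.661.

0.661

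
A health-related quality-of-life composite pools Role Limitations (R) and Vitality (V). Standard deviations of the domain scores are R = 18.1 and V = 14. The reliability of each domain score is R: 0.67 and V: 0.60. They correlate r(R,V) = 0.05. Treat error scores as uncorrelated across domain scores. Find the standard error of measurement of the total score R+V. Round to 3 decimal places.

13.657

Var(total) = 523.61 + 25.34 = 548.95.
True-score variance = 337.099 + 25.34 = 362.439, so reliability = 0.6602.
Error variance = 548.95 − 362.439 = 186.511; SEM = √186.511 = 13.657.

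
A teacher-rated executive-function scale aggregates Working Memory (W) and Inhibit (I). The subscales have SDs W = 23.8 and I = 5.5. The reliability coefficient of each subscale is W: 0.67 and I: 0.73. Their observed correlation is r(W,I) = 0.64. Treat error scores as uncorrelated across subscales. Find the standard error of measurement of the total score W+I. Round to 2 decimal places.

Var(total) = 596.69 + 167.552 = 764.242.
True-score variance = 401.597 + 167.552 = 569.149, so reliability = 0.7447.
Error variance = 764.242 − 569.149 = 195.093; SEM = √195.093 = 13.97.

13.97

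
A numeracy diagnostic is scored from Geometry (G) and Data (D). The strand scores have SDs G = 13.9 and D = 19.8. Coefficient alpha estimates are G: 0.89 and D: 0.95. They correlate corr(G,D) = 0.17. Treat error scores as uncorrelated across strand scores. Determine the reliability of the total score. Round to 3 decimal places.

Var(G+D) = 13.9² + 19.8² + 2·[13.9·19.8·0.17] = 585.25 + 93.5748 = 678.825.
With uncorrelated errors the cross-covariances are all true-score covariance, so they carry over unchanged; only the diagonal terms shrink to ρᵢσᵢ².
True-score variance = [13.9²·0.89 + 19.8²·0.95] + 93.5748 = 544.395 + 93.5748 = 637.97.
Reliability = 637.97 / 678.825 = 0.940.

0.940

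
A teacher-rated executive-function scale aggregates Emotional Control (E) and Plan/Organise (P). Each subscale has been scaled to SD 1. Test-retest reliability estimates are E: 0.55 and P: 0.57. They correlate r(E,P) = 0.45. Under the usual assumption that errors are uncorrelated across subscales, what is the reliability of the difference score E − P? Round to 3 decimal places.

Var(E−P) = 1 + 1 − 2·0.45 = 2 − 0.9 = 1.1.
Because errors are independent across components, Cov(Tᵢ,Tⱼ) = Cov(Xᵢ,Xⱼ); the off-diagonal part of the true-score variance is the same as above.
True-score variance = [0.55 + 0.57] − 0.9 = 1.12 − 0.9 = 0.22.
Reliability = 0.22 / 1.1 = 0.200.

0.200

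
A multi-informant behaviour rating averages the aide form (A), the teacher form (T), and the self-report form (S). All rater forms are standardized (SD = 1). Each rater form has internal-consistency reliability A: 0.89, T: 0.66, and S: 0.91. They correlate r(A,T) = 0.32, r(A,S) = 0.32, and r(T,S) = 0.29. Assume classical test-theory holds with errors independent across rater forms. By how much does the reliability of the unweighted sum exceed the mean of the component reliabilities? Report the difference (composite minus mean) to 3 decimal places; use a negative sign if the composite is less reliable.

Var(sum) = 3 + 1.86 = 4.86; true-score variance = 2.46 + 1.86 = 4.32; composite reliability = 0.8889.
Mean component reliability = 0.8200.
Difference = 0.8889 − 0.8200 = 0.069.

0.069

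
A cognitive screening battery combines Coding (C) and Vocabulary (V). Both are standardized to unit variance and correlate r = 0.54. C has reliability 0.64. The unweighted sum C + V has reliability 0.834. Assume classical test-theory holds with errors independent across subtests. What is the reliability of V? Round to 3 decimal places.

Var(C+V) = 2 + 2·0.54 = 3.080.
True-score variance = ρ_C + ρ_V + 2·0.54, so 0.834 = (0.64 + ρ_V + 1.08) / 3.080.
ρ_V = 0.834·3.080 − 0.64 − 1.08 = 0.849.

0.849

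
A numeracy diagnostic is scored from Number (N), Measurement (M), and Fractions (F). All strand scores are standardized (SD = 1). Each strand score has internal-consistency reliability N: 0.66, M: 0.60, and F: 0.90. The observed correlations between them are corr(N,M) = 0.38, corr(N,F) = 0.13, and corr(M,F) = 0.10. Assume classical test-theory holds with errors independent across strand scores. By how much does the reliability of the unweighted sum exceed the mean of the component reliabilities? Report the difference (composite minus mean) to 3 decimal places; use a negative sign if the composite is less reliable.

0.081

Var(sum) = 3 + 1.22 = 4.22; true-score variance = 2.16 + 1.22 = 3.38; composite reliability = 0.8009.
Mean component reliability = 0.7200.
Difference = 0.8009 − 0.7200 = 0.081.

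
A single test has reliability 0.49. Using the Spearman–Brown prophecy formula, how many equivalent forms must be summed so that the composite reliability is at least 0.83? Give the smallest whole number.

k ≥ ρ*(1−ρ₁)/(ρ₁(1−ρ*)) = 0.83·0.51 / (0.49·0.17) = 5.082.
Smallest integer k = 6.

6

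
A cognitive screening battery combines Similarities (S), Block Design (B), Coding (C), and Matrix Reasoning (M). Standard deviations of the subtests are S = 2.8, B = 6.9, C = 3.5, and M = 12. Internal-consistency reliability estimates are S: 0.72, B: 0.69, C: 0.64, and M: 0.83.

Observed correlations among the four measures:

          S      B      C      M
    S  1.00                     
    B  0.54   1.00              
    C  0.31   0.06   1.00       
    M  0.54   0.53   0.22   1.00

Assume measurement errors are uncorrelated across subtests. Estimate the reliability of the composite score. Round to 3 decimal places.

0.881

Var(S+B+C+M) = 2.8² + 6.9² + 3.5² + 12² + 2·[2.8·6.9·0.54 + 2.8·3.5·0.31 + 2.8·12·0.54 + 6.9·3.5·0.06 + 6.9·12·0.53 + 3.5·12·0.22] = 211.7 + 172.376 = 384.076.
Under uncorrelated errors the observed covariances equal the true-score covariances, so only the own-variance terms attenuate.
True-score variance = [2.8²·0.72 + 6.9²·0.69 + 3.5²·0.64 + 12²·0.83] + 172.376 = 165.856 + 172.376 = 338.231.
Reliability = 338.231 / 384.076 = 0.881.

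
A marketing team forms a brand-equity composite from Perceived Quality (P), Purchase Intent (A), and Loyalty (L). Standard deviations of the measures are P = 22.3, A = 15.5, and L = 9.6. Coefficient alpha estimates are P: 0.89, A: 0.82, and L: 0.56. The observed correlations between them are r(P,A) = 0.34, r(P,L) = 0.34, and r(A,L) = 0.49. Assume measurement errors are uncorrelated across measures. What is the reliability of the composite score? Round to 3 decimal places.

Var(P+A+L) = 22.3² + 15.5² + 9.6² + 2·[22.3·15.5·0.34 + 22.3·9.6·0.34 + 15.5·9.6·0.49] = 829.7 + 526.44 = 1356.14.
Under uncorrelated errors the observed covariances equal the true-score covariances, so only the own-variance terms attenuate.
True-score variance = [22.3²·0.89 + 15.5²·0.82 + 9.6²·0.56] + 526.44 = 691.203 + 526.44 = 1217.64.
Reliability = 1217.64 / 1356.14 = 0.898.

0.898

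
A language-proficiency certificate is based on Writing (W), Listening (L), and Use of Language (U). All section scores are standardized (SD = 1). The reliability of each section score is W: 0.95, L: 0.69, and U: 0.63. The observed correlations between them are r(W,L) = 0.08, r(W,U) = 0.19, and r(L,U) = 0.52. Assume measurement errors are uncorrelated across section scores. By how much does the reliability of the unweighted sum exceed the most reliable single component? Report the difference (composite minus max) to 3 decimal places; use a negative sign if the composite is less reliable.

Var(sum) = 3 + 1.58 = 4.58; true-score variance = 2.27 + 1.58 = 3.85; composite reliability = 0.8406.
Max component reliability = 0.9500.
Difference = 0.8406 − 0.9500 = -0.109.

-0.109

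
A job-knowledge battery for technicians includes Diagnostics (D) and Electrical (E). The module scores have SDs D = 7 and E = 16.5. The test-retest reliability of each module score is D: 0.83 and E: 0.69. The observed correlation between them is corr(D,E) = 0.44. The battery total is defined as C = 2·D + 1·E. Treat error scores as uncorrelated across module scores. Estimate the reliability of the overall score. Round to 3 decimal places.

Var(C) = 2²·7² + 16.5² + 2·[2·7·16.5·0.44] = 468.25 + 203.28 = 671.53.
Under uncorrelated errors the observed covariances equal the true-score covariances, so only the own-variance terms attenuate.
True-score variance = [2²·7²·0.83 + 16.5²·0.69] + 203.28 = 350.532 + 203.28 = 553.812.
Reliability = 553.812 / 671.53 = 0.825.

0.825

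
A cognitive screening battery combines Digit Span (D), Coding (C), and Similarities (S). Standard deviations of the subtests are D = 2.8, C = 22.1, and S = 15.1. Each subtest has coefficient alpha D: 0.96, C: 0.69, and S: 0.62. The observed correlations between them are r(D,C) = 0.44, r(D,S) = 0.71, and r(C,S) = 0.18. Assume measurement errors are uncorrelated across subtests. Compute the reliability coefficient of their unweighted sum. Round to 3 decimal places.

Var(D+C+S) = 2.8² + 22.1² + 15.1² + 2·[2.8·22.1·0.44 + 2.8·15.1·0.71 + 22.1·15.1·0.18] = 724.26 + 234.628 = 958.888.
Under uncorrelated errors the observed covariances equal the true-score covariances, so only the own-variance terms attenuate.
True-score variance = [2.8²·0.96 + 22.1²·0.69 + 15.1²·0.62] + 234.628 = 485.896 + 234.628 = 720.523.
Reliability = 720.523 / 958.888 = 0.751.

0.751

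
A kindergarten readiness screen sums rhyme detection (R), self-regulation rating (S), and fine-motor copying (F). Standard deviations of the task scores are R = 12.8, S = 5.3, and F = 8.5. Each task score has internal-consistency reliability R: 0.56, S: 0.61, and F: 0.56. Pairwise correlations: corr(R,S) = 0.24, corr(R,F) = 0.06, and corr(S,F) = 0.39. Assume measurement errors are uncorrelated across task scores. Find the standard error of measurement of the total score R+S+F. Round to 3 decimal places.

10.716

Var(total) = 264.18 + 80.7582 = 344.938.
True-score variance = 149.345 + 80.7582 = 230.104, so reliability = 0.6671.
Error variance = 344.938 − 230.104 = 114.835; SEM = √114.835 = 10.716.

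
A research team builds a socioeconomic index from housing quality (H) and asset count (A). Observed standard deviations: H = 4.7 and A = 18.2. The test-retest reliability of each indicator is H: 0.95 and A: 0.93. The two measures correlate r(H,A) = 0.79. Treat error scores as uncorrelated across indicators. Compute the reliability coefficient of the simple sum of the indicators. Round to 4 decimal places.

Var(H+A) = 4.7² + 18.2² + 2·[4.7·18.2·0.79] = 353.33 + 135.153 = 488.483.
Under uncorrelated errors the observed covariances equal the true-score covariances, so only the own-variance terms attenuate.
True-score variance = [4.7²·0.95 + 18.2²·0.93] + 135.153 = 329.039 + 135.153 = 464.192.
Reliability = 464.192 / 488.483 = 0.9503.

0.9503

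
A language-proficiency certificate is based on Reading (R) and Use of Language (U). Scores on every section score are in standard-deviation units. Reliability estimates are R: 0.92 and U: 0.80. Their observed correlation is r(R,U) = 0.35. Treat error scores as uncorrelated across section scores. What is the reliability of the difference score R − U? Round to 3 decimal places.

Var(R−U) = 1 + 1 − 2·0.35 = 2 − 0.7 = 1.3.
With uncorrelated errors the cross-covariances are all true-score covariance, so they carry over unchanged; only the diagonal terms shrink to ρᵢσᵢ².
True-score variance = [0.92 + 0.80] − 0.7 = 1.72 − 0.7 = 1.02.
Reliability = 1.02 / 1.3 = 0.785.

0.785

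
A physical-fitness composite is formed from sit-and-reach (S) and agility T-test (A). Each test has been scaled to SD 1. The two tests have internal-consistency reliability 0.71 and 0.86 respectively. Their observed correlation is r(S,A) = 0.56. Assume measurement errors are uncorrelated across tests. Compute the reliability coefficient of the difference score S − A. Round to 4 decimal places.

0.5114

Var(S−A) = 1 + 1 − 2·0.56 = 2 − 1.12 = 0.88.
Under uncorrelated errors the observed covariances equal the true-score covariances, so only the own-variance terms attenuate.
True-score variance = [0.71 + 0.86] − 1.12 = 1.57 − 1.12 = 0.45.
Reliability = 0.45 / 0.88 = 0.5114.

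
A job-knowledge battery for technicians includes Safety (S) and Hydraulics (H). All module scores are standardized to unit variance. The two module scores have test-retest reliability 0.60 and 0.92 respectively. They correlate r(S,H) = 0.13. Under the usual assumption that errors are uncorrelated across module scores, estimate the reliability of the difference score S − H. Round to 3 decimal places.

Var(S−H) = 1 + 1 − 2·0.13 = 2 − 0.26 = 1.74.
With uncorrelated errors the cross-covariances are all true-score covariance, so they carry over unchanged; only the diagonal terms shrink to ρᵢσᵢ².
True-score variance = [0.60 + 0.92] − 0.26 = 1.52 − 0.26 = 1.26.
Reliability = 1.26 / 1.74 = 0.724.

0.724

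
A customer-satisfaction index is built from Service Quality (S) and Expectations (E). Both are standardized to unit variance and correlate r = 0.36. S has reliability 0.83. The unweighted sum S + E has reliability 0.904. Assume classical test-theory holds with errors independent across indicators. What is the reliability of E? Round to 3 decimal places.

0.909

Var(S+E) = 2 + 2·0.36 = 2.720.
True-score variance = ρ_S + ρ_E + 2·0.36, so 0.904 = (0.83 + ρ_E + 0.72) / 2.720.
ρ_E = 0.904·2.720 − 0.83 − 0.72 = 0.909.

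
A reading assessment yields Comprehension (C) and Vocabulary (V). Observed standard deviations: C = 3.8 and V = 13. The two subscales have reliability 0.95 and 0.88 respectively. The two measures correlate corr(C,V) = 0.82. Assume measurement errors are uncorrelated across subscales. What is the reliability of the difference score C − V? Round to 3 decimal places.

Var(C−V) = 3.8² + 13² − 2·3.8·13·0.82 = 183.44 − 81.016 = 102.424.
Under uncorrelated errors the observed covariances equal the true-score covariances, so only the own-variance terms attenuate.
True-score variance = [3.8²·0.95 + 13²·0.88] − 81.016 = 162.438 − 81.016 = 81.422.
Reliability = 81.422 / 102.424 = 0.795.

0.795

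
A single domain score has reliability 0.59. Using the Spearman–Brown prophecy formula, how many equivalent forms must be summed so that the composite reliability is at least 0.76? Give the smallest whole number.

k ≥ ρ*(1−ρ₁)/(ρ₁(1−ρ*)) = 0.76·0.41 / (0.59·0.24) = 2.201.
Smallest integer k = 3.

3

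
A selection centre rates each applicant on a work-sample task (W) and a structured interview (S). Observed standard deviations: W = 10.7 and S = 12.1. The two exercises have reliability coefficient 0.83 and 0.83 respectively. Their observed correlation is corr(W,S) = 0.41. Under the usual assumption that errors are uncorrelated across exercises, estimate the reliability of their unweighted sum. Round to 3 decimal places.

0.879

Var(W+S) = 10.7² + 12.1² + 2·[10.7·12.1·0.41] = 260.9 + 106.165 = 367.065.
With uncorrelated errors the cross-covariances are all true-score covariance, so they carry over unchanged; only the diagonal terms shrink to ρᵢσᵢ².
True-score variance = [10.7²·0.83 + 12.1²·0.83] + 106.165 = 216.547 + 106.165 = 322.712.
Reliability = 322.712 / 367.065 = 0.879.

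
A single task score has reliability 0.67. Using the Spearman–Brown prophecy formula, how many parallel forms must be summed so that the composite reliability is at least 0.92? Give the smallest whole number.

6

k ≥ ρ*(1−ρ₁)/(ρ₁(1−ρ*)) = 0.92·0.33 / (0.67·0.08) = 5.664.
Smallest integer k = 6.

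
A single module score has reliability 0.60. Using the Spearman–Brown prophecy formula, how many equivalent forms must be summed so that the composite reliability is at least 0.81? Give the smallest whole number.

3

k ≥ ρ*(1−ρ₁)/(ρ₁(1−ρ*)) = 0.81·0.40 / (0.60·0.19) = 2.842.
Smallest integer k = 3.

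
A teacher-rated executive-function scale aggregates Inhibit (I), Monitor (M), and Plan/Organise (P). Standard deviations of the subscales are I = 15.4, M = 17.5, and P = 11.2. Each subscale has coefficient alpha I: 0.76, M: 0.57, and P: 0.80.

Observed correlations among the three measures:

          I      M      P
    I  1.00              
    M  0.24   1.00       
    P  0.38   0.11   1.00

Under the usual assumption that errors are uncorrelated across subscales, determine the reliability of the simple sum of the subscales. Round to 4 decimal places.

Var(I+M+P) = 15.4² + 17.5² + 11.2² + 2·[15.4·17.5·0.24 + 15.4·11.2·0.38 + 17.5·11.2·0.11] = 668.85 + 303.565 = 972.415.
Because errors are independent across components, Cov(Tᵢ,Tⱼ) = Cov(Xᵢ,Xⱼ); the off-diagonal part of the true-score variance is the same as above.
True-score variance = [15.4²·0.76 + 17.5²·0.57 + 11.2²·0.80] + 303.565 = 455.156 + 303.565 = 758.721.
Reliability = 758.721 / 972.415 = 0.7802.

0.7802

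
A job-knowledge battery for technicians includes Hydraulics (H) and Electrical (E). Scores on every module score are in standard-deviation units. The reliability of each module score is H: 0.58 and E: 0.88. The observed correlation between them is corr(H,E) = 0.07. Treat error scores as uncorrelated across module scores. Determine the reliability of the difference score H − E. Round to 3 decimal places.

Var(H−E) = 1 + 1 − 2·0.07 = 2 − 0.14 = 1.86.
Because errors are independent across components, Cov(Tᵢ,Tⱼ) = Cov(Xᵢ,Xⱼ); the off-diagonal part of the true-score variance is the same as above.
True-score variance = [0.58 + 0.88] − 0.14 = 1.46 − 0.14 = 1.32.
Reliability = 1.32 / 1.86 = 0.710.

0.710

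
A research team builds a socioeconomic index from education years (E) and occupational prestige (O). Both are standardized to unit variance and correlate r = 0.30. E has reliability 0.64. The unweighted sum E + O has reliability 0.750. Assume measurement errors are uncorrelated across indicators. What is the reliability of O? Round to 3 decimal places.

Var(E+O) = 2 + 2·0.30 = 2.600.
True-score variance = ρ_E + ρ_O + 2·0.30, so 0.750 = (0.64 + ρ_O + 0.60) / 2.600.
ρ_O = 0.750·2.600 − 0.64 − 0.60 = 0.710.

0.710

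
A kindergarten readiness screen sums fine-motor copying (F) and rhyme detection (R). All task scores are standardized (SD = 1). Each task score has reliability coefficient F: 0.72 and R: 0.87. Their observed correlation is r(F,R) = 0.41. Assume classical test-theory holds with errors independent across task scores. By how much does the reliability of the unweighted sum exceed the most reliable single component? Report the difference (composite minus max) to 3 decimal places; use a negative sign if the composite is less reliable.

-0.015

Var(sum) = 2 + 0.82 = 2.82; true-score variance = 1.59 + 0.82 = 2.41; composite reliability = 0.8546.
Max component reliability = 0.8700.
Difference = 0.8546 − 0.8700 = -0.015.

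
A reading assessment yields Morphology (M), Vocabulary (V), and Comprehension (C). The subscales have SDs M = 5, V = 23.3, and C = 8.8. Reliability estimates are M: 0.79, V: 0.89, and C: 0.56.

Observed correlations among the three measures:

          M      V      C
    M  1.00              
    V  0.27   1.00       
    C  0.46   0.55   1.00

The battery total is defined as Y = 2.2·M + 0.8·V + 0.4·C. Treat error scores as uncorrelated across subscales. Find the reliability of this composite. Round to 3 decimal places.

Var(Y) = 2.2²·5² + 0.8²·23.3² + 0.4²·8.8² + 2·[1.76·5·23.3·0.27 + 0.88·5·8.8·0.46 + 0.32·23.3·8.8·0.55] = 480.84 + 218.518 = 699.358.
Because errors are independent across components, Cov(Tᵢ,Tⱼ) = Cov(Xᵢ,Xⱼ); the off-diagonal part of the true-score variance is the same as above.
True-score variance = [2.2²·5²·0.79 + 0.8²·23.3²·0.89 + 0.4²·8.8²·0.56] + 218.518 = 411.759 + 218.518 = 630.277.
Reliability = 630.277 / 699.358 = 0.901.

0.901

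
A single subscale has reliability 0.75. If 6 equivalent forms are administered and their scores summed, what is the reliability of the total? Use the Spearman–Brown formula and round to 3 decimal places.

ρ_k = kρ / (1 + (k−1)ρ) = 6·0.75 / (1 + 5·0.75) = 4.500 / 4.750 = 0.947.

0.947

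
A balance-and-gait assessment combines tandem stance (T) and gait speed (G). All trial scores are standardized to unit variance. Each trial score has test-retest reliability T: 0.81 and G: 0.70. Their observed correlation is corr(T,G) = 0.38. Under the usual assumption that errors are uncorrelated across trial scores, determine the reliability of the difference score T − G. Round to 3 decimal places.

Var(T−G) = 1 + 1 − 2·0.38 = 2 − 0.76 = 1.24.
Because errors are independent across components, Cov(Tᵢ,Tⱼ) = Cov(Xᵢ,Xⱼ); the off-diagonal part of the true-score variance is the same as above.
True-score variance = [0.81 + 0.70] − 0.76 = 1.51 − 0.76 = 0.75.
Reliability = 0.75 / 1.24 = 0.605.

0.605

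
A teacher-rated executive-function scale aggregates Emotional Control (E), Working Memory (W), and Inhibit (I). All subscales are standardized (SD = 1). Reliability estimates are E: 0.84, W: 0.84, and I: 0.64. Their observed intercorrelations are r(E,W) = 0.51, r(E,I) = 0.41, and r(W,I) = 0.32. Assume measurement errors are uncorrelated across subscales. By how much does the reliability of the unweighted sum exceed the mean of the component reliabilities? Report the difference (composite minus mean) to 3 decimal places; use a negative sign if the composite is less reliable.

Var(sum) = 3 + 2.48 = 5.48; true-score variance = 2.32 + 2.48 = 4.8; composite reliability = 0.8759.
Mean component reliability = 0.7733.
Difference = 0.8759 − 0.7733 = 0.103.

0.103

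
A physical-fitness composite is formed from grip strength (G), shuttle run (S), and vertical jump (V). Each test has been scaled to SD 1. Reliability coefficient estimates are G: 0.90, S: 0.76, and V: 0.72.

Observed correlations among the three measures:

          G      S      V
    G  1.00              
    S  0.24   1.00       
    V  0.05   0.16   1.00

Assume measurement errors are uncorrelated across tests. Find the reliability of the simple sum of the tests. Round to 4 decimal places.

0.8410

Var(G+S+V) = 3 + 2·[0.24 + 0.05 + 0.16] = 3 + 0.9 = 3.9.
With uncorrelated errors the cross-covariances are all true-score covariance, so they carry over unchanged; only the diagonal terms shrink to ρᵢσᵢ².
True-score variance = [0.90 + 0.76 + 0.72] + 0.9 = 2.38 + 0.9 = 3.28.
Reliability = 3.28 / 3.9 = 0.8410.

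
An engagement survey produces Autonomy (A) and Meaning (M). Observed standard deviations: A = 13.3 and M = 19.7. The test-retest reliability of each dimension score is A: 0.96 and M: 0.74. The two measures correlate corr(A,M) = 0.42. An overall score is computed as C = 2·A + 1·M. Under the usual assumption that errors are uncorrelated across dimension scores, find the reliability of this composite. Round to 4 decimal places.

Var(C) = 2²·13.3² + 19.7² + 2·[2·13.3·19.7·0.42] = 1095.65 + 440.177 = 1535.83.
With uncorrelated errors the cross-covariances are all true-score covariance, so they carry over unchanged; only the diagonal terms shrink to ρᵢσᵢ².
True-score variance = [2²·13.3²·0.96 + 19.7²·0.74] + 440.177 = 966.444 + 440.177 = 1406.62.
Reliability = 1406.62 / 1535.83 = 0.9159.

0.9159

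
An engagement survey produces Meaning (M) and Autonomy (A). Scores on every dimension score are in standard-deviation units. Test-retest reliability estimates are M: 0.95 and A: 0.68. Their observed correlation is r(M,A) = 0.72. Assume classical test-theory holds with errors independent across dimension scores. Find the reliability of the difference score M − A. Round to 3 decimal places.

Var(M−A) = 1 + 1 − 2·0.72 = 2 − 1.44 = 0.56.
Because errors are independent across components, Cov(Tᵢ,Tⱼ) = Cov(Xᵢ,Xⱼ); the off-diagonal part of the true-score variance is the same as above.
True-score variance = [0.95 + 0.68] − 1.44 = 1.63 − 1.44 = 0.19.
Reliability = 0.19 / 0.56 = 0.339.

0.339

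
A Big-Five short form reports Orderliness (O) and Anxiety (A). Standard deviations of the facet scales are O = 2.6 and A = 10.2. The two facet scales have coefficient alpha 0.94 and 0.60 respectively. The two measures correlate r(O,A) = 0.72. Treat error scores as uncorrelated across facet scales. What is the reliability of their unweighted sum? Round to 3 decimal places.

Var(O+A) = 2.6² + 10.2² + 2·[2.6·10.2·0.72] = 110.8 + 38.1888 = 148.989.
With uncorrelated errors the cross-covariances are all true-score covariance, so they carry over unchanged; only the diagonal terms shrink to ρᵢσᵢ².
True-score variance = [2.6²·0.94 + 10.2²·0.60] + 38.1888 = 68.7784 + 38.1888 = 106.967.
Reliability = 106.967 / 148.989 = 0.718.

0.718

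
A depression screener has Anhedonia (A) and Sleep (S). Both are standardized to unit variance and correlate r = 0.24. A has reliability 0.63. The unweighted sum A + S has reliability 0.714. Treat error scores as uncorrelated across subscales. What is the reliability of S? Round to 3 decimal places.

Var(A+S) = 2 + 2·0.24 = 2.480.
True-score variance = ρ_A + ρ_S + 2·0.24, so 0.714 = (0.63 + ρ_S + 0.48) / 2.480.
ρ_S = 0.714·2.480 − 0.63 − 0.48 = 0.661.

0.661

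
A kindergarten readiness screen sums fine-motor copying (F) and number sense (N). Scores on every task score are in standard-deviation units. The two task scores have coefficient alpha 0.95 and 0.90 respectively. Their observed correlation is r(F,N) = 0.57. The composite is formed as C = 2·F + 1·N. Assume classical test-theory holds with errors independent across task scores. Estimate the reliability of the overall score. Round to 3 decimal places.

Var(C) = 2² + 1 + 2·[2·0.57] = 5 + 2.28 = 7.28.
Under uncorrelated errors the observed covariances equal the true-score covariances, so only the own-variance terms attenuate.
True-score variance = [2²·0.95 + 0.90] + 2.28 = 4.7 + 2.28 = 6.98.
Reliability = 6.98 / 7.28 = 0.959.

0.959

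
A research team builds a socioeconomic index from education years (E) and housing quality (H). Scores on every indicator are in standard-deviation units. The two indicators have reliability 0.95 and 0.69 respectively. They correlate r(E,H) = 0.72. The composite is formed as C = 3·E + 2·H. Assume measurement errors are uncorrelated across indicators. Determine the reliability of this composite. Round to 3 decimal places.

Var(C) = 3² + 2² + 2·[6·0.72] = 13 + 8.64 = 21.64.
Under uncorrelated errors the observed covariances equal the true-score covariances, so only the own-variance terms attenuate.
True-score variance = [3²·0.95 + 2²·0.69] + 8.64 = 11.31 + 8.64 = 19.95.
Reliability = 19.95 / 21.64 = 0.922.

0.922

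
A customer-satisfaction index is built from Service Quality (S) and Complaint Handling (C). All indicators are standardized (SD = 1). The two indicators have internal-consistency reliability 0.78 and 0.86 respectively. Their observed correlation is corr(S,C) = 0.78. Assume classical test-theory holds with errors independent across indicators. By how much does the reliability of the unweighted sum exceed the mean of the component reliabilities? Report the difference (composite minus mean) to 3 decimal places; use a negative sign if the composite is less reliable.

0.079

Var(sum) = 2 + 1.56 = 3.56; true-score variance = 1.64 + 1.56 = 3.2; composite reliability = 0.8989.
Mean component reliability = 0.8200.
Difference = 0.8989 − 0.8200 = 0.079.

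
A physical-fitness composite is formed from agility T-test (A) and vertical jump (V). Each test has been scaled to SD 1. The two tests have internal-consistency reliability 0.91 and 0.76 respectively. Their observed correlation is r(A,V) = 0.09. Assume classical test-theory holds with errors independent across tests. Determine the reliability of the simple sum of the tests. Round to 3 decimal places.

0.849

Var(A+V) = 2 + 2·[0.09] = 2 + 0.18 = 2.18.
Under uncorrelated errors the observed covariances equal the true-score covariances, so only the own-variance terms attenuate.
True-score variance = [0.91 + 0.76] + 0.18 = 1.67 + 0.18 = 1.85.
Reliability = 1.85 / 2.18 = 0.849.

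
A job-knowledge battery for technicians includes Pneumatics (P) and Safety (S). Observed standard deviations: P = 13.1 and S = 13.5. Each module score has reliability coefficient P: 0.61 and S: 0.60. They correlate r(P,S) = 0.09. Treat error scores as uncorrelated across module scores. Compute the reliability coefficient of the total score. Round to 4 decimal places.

0.6375

Var(P+S) = 13.1² + 13.5² + 2·[13.1·13.5·0.09] = 353.86 + 31.833 = 385.693.
With uncorrelated errors the cross-covariances are all true-score covariance, so they carry over unchanged; only the diagonal terms shrink to ρᵢσᵢ².
True-score variance = [13.1²·0.61 + 13.5²·0.60] + 31.833 = 214.032 + 31.833 = 245.865.
Reliability = 245.865 / 385.693 = 0.6375.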